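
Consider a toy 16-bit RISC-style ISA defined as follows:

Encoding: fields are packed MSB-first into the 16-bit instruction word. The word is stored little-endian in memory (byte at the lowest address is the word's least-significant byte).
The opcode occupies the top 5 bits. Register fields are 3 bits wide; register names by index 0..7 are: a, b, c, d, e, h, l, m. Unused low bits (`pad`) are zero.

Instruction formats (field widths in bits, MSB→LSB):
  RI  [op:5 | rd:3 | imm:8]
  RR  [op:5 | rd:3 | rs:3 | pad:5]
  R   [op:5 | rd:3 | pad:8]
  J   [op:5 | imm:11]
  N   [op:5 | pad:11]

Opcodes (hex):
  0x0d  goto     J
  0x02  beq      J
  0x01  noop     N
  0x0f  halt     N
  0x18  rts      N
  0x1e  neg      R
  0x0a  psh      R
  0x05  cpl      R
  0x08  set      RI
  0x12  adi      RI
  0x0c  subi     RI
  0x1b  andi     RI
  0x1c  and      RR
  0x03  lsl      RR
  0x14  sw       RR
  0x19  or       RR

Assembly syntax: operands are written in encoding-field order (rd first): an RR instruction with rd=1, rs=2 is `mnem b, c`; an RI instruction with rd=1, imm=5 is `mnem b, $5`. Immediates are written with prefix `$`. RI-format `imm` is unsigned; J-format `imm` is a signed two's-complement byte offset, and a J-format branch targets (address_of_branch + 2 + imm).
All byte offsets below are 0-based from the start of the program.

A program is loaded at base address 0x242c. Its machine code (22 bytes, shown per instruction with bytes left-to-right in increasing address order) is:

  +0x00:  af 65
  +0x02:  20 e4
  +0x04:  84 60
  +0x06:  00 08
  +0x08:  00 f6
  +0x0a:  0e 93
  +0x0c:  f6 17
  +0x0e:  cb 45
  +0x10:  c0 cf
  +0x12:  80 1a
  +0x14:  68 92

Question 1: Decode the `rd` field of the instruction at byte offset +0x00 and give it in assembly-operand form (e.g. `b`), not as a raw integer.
@+00  little-endian(af 65) = 0x65af
  top 5b → 0xc → subi [RI]
  rd@[10:8]=0x5 ⇒ h
  imm@[7:0]=0xaf ⇒ $175

h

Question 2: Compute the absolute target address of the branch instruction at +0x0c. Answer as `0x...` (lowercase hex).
+0x0c: f6 17 ⇒ word 0x17f6 (little)
  top 5b → 0x2 → beq [J]
  imm@[10:0]=0x7f6 (s11→-10) ⇒ $-10
  target = base 0x242c + off 0x0c + 2 + imm -10 = 0x2430

0x2430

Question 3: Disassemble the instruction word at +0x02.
off 0x02: read 20 e4 as little → 0xe420
  top 5b → 0x1c → and [RR]
  rd: (w>>8)&0x7=0x4 → e
  rs: (w>>5)&0x7=0x1 → b

and e, b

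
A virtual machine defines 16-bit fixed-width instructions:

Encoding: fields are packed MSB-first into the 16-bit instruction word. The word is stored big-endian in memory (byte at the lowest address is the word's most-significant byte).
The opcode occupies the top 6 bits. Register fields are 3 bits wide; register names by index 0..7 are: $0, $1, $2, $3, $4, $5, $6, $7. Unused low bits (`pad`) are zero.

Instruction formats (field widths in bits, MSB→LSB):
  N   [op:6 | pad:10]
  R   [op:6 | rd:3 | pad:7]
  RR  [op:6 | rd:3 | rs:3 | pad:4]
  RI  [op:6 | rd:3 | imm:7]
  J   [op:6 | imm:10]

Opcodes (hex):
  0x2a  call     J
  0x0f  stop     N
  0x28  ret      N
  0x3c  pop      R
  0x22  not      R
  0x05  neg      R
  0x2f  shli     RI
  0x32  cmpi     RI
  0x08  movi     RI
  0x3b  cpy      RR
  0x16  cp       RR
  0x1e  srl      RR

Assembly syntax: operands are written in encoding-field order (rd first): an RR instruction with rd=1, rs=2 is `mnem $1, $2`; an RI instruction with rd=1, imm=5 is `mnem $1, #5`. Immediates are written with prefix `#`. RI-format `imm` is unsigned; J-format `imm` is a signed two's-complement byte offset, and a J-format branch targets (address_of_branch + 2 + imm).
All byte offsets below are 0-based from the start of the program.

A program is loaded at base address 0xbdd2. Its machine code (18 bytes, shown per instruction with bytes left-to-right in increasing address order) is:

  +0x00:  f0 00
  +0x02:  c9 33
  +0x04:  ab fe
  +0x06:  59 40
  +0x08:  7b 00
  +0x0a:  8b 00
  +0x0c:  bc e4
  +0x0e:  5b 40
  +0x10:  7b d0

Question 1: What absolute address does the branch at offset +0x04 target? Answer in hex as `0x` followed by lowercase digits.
0xbdd6

off 0x04: read ab fe as big → 0xabfe
  op=0xabfe>>10=0x2a ⇒ call (J)
  imm: (w>>0)&0x3ff=0x3fe (s10→-2) → #-2
  target = base 0xbdd2 + off 0x04 + 2 + imm -2 = 0xbdd6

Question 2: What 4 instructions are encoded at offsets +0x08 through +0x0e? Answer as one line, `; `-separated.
srl $6, $0; not $6; shli $1, #100; cp $6, $4

off 0x08: read 7b 00 as big → 0x7b00
  top 6b → 0x1e → srl [RR]
  [9:7] rd=6 = $6
  [6:4] rs=0 = $0
off 0x0a: read 8b 00 as big → 0x8b00
  top 6b → 0x22 → not [R]
  [9:7] rd=6 = $6
off 0x0c: read bc e4 as big → 0xbce4
  top 6b → 0x2f → shli [RI]
  [9:7] rd=1 = $1
  [6:0] imm=100 = #100
off 0x0e: read 5b 40 as big → 0x5b40
  top 6b → 0x16 → cp [RR]
  [9:7] rd=6 = $6
  [6:4] rs=4 = $4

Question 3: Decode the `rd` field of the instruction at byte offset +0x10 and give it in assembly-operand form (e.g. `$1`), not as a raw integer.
+0x10: 7b d0 ⇒ word 0x7bd0 (big)
  top 6b → 0x1e → srl [RR]
  rd: (w>>7)&0x7=0x7 → $7
  rs: (w>>4)&0x7=0x5 → $5

$7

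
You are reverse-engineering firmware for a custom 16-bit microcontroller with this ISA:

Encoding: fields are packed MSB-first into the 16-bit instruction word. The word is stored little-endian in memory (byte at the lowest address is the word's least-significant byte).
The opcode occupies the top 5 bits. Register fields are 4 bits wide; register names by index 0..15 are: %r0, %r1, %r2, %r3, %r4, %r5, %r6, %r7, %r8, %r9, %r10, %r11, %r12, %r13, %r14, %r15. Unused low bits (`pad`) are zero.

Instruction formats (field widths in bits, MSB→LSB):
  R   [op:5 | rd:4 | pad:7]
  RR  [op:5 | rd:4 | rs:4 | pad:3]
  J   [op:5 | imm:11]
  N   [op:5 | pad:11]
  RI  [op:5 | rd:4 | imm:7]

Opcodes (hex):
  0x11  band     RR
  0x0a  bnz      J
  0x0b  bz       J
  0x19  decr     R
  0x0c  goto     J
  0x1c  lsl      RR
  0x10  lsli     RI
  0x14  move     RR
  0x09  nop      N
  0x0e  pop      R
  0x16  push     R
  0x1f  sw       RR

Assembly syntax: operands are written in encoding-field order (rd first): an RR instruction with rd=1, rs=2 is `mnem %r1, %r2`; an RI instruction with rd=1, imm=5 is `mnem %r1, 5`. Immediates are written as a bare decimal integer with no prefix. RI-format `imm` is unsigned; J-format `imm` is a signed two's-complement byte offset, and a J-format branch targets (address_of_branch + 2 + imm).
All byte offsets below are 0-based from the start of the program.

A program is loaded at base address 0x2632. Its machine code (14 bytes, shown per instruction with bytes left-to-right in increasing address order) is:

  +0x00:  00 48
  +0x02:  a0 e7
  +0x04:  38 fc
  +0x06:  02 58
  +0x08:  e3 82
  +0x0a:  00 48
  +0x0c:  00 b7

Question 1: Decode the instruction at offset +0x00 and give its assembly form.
nop

off 0x00: read 00 48 as little → 0x4800
  top 5b → 0x9 → nop [N]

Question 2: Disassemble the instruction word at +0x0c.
+0x0c: 00 b7 ⇒ word 0xb700 (little)
  op=0xb700>>11=0x16 ⇒ push (R)
  rd: (w>>7)&0xf=0xe → %r14

push %r14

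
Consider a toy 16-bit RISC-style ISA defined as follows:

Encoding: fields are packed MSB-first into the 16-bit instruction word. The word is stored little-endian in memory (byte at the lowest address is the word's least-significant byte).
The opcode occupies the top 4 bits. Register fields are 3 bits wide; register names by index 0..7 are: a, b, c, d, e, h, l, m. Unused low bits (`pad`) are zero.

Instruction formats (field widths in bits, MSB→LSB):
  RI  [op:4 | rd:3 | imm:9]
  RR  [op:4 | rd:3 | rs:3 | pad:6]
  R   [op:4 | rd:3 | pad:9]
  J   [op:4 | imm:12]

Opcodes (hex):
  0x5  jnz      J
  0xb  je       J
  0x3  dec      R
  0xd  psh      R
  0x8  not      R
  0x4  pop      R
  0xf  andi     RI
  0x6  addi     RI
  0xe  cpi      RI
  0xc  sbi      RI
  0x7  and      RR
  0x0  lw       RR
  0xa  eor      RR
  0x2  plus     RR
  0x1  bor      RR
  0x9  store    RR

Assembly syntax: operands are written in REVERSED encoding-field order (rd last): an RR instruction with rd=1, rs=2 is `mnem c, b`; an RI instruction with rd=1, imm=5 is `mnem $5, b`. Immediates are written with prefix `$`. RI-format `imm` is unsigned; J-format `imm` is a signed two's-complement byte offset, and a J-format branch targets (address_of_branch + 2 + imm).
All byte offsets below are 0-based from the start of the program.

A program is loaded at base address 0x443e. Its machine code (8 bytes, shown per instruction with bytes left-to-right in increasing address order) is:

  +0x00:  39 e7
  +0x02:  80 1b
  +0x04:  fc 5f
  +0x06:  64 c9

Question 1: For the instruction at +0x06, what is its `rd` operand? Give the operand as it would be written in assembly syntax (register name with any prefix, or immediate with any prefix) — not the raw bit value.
e

off 0x06: read 64 c9 as little → 0xc964
  opcode bits[15:12]=0xc: sbi/RI
  rd@[11:9]=0x4 ⇒ e
  imm@[8:0]=0x164 ⇒ $356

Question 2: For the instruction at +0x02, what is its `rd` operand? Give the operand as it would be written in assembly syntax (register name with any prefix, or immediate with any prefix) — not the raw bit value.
off 0x02: read 80 1b as little → 0x1b80
  top 4b → 0x1 → bor [RR]
  rd: (w>>9)&0x7=0x5 → h
  rs: (w>>6)&0x7=0x6 → l

h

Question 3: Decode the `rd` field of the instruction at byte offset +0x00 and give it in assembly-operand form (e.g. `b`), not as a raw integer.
@+00  little-endian(39 e7) = 0xe739
  opcode bits[15:12]=0xe: cpi/RI
  [11:9] rd=3 = d
  [8:0] imm=313 = $313

d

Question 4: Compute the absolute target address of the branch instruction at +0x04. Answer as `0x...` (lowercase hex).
+0x04: fc 5f ⇒ word 0x5ffc (little)
  top 4b → 0x5 → jnz [J]
  [11:0] imm=4092 (s12→-4) = $-4
  target = base 0x443e + off 0x04 + 2 + imm -4 = 0x4440

0x4440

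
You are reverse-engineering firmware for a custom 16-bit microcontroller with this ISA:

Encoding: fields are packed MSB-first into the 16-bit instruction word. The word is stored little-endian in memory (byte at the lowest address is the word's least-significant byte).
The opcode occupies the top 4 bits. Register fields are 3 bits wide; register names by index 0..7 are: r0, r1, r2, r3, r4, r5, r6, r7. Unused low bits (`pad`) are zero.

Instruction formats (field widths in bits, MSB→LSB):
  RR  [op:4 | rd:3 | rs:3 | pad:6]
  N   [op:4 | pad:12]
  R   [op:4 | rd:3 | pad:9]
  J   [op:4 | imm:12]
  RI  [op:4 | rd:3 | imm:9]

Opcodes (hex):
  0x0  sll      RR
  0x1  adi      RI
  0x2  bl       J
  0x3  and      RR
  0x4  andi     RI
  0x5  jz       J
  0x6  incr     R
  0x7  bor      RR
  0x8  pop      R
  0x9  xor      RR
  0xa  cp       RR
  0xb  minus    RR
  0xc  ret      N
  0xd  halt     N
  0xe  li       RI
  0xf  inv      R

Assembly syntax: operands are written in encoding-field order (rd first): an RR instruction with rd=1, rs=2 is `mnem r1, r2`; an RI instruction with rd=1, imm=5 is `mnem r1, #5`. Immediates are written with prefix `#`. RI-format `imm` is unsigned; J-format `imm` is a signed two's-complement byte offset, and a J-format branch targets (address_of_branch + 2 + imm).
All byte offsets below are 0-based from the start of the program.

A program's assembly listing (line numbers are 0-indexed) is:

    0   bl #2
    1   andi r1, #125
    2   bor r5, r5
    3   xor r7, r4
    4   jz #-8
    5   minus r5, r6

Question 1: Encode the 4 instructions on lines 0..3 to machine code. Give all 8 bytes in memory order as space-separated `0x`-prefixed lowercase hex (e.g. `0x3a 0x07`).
0. bl fields op=0x2:4|imm=2:12 → word 2002h → 02 20
1. andi fields op=0x4:4|rd=1:3|imm=125:9 → word 427dh → 7d 42
2. bor fields op=0x7:4|rd=5:3|rs=5:3|pad=0:6 → word 7b40h → 40 7b
3. xor fields op=0x9:4|rd=7:3|rs=4:3|pad=0:6 → word 9f00h → 00 9f

0x02 0x20 0x7d 0x42 0x40 0x7b 0x00 0x9f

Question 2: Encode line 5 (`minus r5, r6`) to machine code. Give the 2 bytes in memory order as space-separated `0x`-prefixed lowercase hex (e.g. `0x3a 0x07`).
0x80 0xbb

L5: minus op=0xb:4|rd=5:3|rs=6:3|pad=0:6 ⇒ 0xbb80 ⇒ little 80 bb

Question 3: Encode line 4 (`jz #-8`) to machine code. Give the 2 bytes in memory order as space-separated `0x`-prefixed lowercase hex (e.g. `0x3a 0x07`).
line 4 (jz): pack op=0x5:4|imm=-8:12 = 0x5ff8; little→ f8 5f

0xf8 0x5f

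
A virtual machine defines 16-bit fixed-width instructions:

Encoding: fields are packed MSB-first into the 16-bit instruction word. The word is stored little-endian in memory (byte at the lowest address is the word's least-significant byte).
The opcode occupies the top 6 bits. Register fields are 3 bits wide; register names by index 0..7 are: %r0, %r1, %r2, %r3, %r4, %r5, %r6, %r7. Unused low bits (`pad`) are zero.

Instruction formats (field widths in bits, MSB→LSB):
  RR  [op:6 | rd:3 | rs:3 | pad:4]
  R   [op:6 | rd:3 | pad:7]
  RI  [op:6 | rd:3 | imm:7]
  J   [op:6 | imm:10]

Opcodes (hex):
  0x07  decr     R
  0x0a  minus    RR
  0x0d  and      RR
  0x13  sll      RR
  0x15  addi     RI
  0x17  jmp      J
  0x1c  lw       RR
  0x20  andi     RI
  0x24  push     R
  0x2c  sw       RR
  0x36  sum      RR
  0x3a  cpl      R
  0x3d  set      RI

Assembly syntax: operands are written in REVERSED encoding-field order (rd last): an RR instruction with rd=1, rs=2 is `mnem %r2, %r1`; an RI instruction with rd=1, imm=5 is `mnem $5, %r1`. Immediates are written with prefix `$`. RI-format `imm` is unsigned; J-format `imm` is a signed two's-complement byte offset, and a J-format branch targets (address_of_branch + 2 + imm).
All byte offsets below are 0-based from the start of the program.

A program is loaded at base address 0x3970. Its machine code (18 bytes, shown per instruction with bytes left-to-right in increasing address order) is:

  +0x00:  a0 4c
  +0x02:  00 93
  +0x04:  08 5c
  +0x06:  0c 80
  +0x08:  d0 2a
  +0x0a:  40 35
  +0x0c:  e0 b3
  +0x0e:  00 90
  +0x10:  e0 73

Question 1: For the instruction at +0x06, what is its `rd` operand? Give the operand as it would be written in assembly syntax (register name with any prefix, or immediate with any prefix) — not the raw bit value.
%r0

off 0x06: read 0c 80 as little → 0x800c
  top 6b → 0x20 → andi [RI]
  rd: (w>>7)&0x7=0x0 → %r0
  imm: (w>>0)&0x7f=0xc → $12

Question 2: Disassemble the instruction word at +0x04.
jmp $8

@+04  little-endian(08 5c) = 0x5c08
  opcode bits[15:10]=0x17: jmp/J
  [9:0] imm=8 = $8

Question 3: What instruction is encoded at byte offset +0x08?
minus %r5, %r5

@+08  little-endian(d0 2a) = 0x2ad0
  top 6b → 0xa → minus [RR]
  [9:7] rd=5 = %r5
  [6:4] rs=5 = %r5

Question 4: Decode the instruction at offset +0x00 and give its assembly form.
sll %r2, %r1

+0x00: a0 4c ⇒ word 0x4ca0 (little)
  opcode bits[15:10]=0x13: sll/RR
  rd@[9:7]=0x1 ⇒ %r1
  rs@[6:4]=0x2 ⇒ %r2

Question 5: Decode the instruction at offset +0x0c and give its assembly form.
sw %r6, %r7

off 0x0c: read e0 b3 as little → 0xb3e0
  op=0xb3e0>>10=0x2c ⇒ sw (RR)
  rd@[9:7]=0x7 ⇒ %r7
  rs@[6:4]=0x6 ⇒ %r6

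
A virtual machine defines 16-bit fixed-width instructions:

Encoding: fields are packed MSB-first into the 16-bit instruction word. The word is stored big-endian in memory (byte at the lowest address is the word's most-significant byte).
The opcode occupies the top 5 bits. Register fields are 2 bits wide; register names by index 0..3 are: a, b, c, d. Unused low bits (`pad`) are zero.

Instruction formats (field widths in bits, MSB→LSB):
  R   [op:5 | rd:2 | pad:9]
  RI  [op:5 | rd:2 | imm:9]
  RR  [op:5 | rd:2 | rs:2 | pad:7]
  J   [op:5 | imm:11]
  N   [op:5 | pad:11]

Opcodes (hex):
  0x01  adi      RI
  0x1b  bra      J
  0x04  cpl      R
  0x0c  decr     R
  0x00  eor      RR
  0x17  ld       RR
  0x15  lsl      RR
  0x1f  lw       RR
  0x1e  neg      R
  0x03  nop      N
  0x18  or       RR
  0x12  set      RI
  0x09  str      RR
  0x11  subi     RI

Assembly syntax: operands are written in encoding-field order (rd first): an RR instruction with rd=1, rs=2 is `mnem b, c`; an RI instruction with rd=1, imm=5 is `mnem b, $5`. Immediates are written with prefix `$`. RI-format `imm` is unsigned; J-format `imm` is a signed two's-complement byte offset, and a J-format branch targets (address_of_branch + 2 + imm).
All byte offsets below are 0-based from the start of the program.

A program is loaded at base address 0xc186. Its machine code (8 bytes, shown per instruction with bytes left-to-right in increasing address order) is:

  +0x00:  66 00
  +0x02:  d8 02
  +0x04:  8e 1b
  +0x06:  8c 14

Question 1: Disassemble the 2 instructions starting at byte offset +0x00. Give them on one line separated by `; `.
+0x00: 66 00 ⇒ word 0x6600 (big)
  opcode bits[15:11]=0xc: decr/R
  [10:9] rd=3 = d
+0x02: d8 02 ⇒ word 0xd802 (big)
  opcode bits[15:11]=0x1b: bra/J
  [10:0] imm=2 = $2

decr d; bra $2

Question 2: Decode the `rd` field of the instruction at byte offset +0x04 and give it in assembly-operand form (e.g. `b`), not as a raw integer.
@+04  big-endian(8e 1b) = 0x8e1b
  top 5b → 0x11 → subi [RI]
  rd: (w>>9)&0x3=0x3 → d
  imm: (w>>0)&0x1ff=0x1b → $27

d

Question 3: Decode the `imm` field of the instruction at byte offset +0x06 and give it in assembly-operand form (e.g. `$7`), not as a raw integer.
$20

+0x06: 8c 14 ⇒ word 0x8c14 (big)
  top 5b → 0x11 → subi [RI]
  rd: (w>>9)&0x3=0x2 → c
  imm: (w>>0)&0x1ff=0x14 → $20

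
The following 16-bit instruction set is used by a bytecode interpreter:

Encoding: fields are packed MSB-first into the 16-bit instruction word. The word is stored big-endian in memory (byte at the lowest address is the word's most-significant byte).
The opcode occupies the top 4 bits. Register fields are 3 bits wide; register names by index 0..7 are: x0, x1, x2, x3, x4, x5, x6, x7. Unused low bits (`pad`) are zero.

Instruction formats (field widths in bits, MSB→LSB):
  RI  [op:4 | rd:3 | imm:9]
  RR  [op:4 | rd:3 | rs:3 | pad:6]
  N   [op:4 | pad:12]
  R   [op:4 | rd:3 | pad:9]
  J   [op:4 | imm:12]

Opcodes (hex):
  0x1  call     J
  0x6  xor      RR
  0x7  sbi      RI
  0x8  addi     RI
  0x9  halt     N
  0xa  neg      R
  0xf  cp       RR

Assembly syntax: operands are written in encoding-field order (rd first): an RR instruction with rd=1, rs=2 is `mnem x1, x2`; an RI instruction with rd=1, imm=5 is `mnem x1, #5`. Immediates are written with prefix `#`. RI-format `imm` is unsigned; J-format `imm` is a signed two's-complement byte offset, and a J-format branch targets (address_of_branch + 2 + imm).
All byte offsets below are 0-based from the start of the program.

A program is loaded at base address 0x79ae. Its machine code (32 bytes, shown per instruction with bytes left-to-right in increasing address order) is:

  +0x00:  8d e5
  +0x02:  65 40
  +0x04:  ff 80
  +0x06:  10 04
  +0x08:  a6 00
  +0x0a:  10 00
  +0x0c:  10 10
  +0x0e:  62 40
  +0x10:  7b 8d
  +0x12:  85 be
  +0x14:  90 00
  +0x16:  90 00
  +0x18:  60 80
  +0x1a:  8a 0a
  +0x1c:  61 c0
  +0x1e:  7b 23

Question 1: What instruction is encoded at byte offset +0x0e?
+0x0e: 62 40 ⇒ word 0x6240 (big)
  opcode bits[15:12]=0x6: xor/RR
  [11:9] rd=1 = x1
  [8:6] rs=1 = x1

xor x1, x1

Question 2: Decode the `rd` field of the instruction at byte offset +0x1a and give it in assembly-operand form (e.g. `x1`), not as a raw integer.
[1a] 8a 0a → 0x8a0a
  top 4b → 0x8 → addi [RI]
  [11:9] rd=5 = x5
  [8:0] imm=10 = #10

x5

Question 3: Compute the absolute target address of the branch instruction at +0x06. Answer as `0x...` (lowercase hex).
0x79ba

+0x06: 10 04 ⇒ word 0x1004 (big)
  opcode bits[15:12]=0x1: call/J
  [11:0] imm=4 = #4
  target = base 0x79ae + off 0x06 + 2 + imm 4 = 0x79ba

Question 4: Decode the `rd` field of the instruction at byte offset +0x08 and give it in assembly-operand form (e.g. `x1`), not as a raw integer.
[08] a6 00 → 0xa600
  top 4b → 0xa → neg [R]
  [11:9] rd=3 = x3

x3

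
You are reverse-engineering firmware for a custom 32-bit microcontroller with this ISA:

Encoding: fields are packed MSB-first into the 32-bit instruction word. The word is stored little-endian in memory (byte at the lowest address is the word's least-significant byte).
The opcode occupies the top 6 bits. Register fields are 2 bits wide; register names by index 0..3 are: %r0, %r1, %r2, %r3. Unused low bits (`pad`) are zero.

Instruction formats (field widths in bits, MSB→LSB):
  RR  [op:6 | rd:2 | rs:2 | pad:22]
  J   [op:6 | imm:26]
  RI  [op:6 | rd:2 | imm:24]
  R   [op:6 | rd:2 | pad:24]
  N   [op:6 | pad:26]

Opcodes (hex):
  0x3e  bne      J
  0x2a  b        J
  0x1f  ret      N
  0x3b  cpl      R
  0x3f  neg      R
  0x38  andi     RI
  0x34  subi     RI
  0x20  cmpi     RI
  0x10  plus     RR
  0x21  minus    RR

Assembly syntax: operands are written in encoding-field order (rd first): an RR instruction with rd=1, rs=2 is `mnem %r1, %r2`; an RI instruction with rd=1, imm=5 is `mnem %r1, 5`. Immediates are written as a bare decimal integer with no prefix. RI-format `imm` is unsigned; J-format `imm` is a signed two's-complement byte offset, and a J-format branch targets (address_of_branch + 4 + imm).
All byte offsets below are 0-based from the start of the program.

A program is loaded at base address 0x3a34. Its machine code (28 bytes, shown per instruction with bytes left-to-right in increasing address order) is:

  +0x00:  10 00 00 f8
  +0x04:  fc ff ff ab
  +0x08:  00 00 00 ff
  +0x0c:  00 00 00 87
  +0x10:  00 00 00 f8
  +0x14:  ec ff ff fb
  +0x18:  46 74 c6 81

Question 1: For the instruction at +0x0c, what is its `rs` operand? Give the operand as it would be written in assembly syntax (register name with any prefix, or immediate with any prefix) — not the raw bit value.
off 0x0c: read 00 00 00 87 as little → 0x87000000
  opcode bits[31:26]=0x21: minus/RR
  [25:24] rd=3 = %r3
  [23:22] rs=0 = %r0

%r0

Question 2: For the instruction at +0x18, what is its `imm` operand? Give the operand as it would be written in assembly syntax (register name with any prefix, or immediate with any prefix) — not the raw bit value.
13005894

[18] 46 74 c6 81 → 0x81c67446
  op=0x81c67446>>26=0x20 ⇒ cmpi (RI)
  [25:24] rd=1 = %r1
  [23:0] imm=13005894 = 13005894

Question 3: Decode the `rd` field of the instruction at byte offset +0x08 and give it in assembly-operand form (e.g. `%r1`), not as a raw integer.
%r3

@+08  little-endian(00 00 00 ff) = 0xff000000
  op=0xff000000>>26=0x3f ⇒ neg (R)
  rd@[25:24]=0x3 ⇒ %r3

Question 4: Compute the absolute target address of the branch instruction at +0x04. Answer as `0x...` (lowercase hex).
0x3a38

[04] fc ff ff ab → 0xabfffffc
  op=0xabfffffc>>26=0x2a ⇒ b (J)
  imm@[25:0]=0x3fffffc (s26→-4) ⇒ -4
  target = base 0x3a34 + off 0x04 + 4 + imm -4 = 0x3a38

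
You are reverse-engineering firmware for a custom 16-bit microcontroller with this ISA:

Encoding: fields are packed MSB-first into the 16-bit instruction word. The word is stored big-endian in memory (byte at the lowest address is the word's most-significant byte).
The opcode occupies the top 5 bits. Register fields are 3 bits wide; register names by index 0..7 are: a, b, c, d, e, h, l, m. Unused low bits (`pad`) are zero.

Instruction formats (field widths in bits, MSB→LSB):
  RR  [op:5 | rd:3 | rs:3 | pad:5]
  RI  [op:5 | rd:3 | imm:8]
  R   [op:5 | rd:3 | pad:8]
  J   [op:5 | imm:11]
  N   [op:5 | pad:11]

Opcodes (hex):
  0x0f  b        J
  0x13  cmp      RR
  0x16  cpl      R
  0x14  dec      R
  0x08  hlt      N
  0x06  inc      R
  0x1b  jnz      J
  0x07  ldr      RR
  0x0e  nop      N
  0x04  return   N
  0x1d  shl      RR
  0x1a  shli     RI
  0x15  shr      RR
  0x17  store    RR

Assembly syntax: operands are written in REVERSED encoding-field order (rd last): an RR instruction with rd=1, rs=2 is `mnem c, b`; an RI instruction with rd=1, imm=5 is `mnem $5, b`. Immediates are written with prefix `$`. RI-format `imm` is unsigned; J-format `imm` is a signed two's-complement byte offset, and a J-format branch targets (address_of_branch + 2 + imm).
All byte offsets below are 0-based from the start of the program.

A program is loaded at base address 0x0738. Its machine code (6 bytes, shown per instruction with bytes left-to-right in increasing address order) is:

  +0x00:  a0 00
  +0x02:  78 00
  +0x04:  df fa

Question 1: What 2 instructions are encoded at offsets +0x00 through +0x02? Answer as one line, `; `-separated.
@+00  big-endian(a0 00) = 0xa000
  op=0xa000>>11=0x14 ⇒ dec (R)
  rd@[10:8]=0x0 ⇒ a
@+02  big-endian(78 00) = 0x7800
  op=0x7800>>11=0xf ⇒ b (J)
  imm@[10:0]=0x0 ⇒ $0

dec a; b $0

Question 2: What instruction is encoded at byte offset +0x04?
@+04  big-endian(df fa) = 0xdffa
  top 5b → 0x1b → jnz [J]
  [10:0] imm=2042 (s11→-6) = $-6

jnz $-6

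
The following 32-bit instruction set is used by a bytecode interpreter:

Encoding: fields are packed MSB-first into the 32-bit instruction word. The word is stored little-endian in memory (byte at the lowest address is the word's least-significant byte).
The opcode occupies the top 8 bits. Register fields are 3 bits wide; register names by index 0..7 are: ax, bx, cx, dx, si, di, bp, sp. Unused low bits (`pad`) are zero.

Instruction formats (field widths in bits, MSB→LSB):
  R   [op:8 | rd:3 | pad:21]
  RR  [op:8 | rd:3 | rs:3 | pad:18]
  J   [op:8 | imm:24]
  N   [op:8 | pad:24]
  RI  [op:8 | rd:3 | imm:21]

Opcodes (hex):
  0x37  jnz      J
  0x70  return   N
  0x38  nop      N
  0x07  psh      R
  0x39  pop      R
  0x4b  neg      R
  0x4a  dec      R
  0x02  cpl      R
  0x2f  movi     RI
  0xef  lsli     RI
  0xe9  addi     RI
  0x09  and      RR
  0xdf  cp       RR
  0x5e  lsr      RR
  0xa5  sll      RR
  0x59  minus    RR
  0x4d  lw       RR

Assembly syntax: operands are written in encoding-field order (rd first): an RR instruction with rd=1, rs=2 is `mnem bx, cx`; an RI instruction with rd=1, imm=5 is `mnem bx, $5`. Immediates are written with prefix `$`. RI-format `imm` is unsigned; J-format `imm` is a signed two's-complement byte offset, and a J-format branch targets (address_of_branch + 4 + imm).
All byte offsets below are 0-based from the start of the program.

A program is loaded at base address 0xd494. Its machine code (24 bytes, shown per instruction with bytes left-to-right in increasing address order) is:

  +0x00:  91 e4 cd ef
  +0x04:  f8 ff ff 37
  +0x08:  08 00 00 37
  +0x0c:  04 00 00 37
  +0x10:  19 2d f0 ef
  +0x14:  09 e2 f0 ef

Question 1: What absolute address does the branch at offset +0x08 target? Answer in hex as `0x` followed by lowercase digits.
0xd4a8

off 0x08: read 08 00 00 37 as little → 0x37000008
  top 8b → 0x37 → jnz [J]
  imm: (w>>0)&0xffffff=0x8 → $8
  target = base 0xd494 + off 0x08 + 4 + imm 8 = 0xd4a8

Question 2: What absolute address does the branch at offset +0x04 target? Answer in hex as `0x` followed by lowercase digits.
@+04  little-endian(f8 ff ff 37) = 0x37fffff8
  op=0x37fffff8>>24=0x37 ⇒ jnz (J)
  imm@[23:0]=0xfffff8 (s24→-8) ⇒ $-8
  target = base 0xd494 + off 0x04 + 4 + imm -8 = 0xd494

0xd494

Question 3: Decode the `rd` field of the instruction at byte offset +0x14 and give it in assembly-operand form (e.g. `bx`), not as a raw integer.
+0x14: 09 e2 f0 ef ⇒ word 0xeff0e209 (little)
  opcode bits[31:24]=0xef: lsli/RI
  rd: (w>>21)&0x7=0x7 → sp
  imm: (w>>0)&0x1fffff=0x10e209 → $1106441

sp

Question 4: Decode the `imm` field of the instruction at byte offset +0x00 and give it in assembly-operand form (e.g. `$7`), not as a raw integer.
[00] 91 e4 cd ef → 0xefcde491
  op=0xefcde491>>24=0xef ⇒ lsli (RI)
  rd@[23:21]=0x6 ⇒ bp
  imm@[20:0]=0xde491 ⇒ $910481

$910481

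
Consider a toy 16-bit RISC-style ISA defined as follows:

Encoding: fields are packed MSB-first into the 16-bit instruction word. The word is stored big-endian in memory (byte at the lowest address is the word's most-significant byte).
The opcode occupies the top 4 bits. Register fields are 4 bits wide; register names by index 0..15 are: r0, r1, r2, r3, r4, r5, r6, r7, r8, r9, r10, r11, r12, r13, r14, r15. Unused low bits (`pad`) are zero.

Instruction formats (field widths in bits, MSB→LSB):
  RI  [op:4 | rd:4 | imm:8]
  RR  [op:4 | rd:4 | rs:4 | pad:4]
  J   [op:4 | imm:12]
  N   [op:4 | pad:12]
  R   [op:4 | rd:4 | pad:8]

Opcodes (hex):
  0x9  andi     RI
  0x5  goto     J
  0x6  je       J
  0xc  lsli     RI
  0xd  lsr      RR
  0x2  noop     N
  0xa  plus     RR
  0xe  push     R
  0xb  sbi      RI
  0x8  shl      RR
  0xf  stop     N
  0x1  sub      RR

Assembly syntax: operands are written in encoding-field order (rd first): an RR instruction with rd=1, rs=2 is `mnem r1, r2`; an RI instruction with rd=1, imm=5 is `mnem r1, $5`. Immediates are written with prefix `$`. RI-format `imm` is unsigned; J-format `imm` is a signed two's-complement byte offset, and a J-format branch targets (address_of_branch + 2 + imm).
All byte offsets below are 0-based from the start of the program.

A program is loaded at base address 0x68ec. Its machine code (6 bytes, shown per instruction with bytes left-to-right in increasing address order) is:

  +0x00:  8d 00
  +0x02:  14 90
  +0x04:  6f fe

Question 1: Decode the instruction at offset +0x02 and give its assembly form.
sub r4, r9

off 0x02: read 14 90 as big → 0x1490
  op=0x1490>>12=0x1 ⇒ sub (RR)
  rd: (w>>8)&0xf=0x4 → r4
  rs: (w>>4)&0xf=0x9 → r9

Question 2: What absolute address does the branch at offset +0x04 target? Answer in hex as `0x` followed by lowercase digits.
0x68f0

+0x04: 6f fe ⇒ word 0x6ffe (big)
  top 4b → 0x6 → je [J]
  imm@[11:0]=0xffe (s12→-2) ⇒ $-2
  target = base 0x68ec + off 0x04 + 2 + imm -2 = 0x68f0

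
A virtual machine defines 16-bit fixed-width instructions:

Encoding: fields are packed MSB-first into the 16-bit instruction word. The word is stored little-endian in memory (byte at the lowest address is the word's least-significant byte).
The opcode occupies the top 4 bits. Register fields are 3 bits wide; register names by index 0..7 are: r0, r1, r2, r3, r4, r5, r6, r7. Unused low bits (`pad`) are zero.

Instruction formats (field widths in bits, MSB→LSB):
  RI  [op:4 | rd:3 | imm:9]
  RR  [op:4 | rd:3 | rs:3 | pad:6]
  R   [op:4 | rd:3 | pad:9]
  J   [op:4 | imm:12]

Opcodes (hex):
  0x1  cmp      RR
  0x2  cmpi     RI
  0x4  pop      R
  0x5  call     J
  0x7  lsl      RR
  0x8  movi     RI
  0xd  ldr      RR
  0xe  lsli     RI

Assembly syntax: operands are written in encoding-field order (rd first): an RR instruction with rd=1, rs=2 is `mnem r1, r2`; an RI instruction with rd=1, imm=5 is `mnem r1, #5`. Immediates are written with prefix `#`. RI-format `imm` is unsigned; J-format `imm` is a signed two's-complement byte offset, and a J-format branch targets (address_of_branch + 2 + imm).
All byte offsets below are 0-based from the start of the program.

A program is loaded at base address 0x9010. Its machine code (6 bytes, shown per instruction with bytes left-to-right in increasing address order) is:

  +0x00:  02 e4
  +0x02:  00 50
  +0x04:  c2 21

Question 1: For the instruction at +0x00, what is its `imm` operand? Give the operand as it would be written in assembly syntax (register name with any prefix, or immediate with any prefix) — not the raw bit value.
#2

@+00  little-endian(02 e4) = 0xe402
  opcode bits[15:12]=0xe: lsli/RI
  rd@[11:9]=0x2 ⇒ r2
  imm@[8:0]=0x2 ⇒ #2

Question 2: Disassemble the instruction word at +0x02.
[02] 00 50 → 0x5000
  opcode bits[15:12]=0x5: call/J
  imm@[11:0]=0x0 ⇒ #0

call #0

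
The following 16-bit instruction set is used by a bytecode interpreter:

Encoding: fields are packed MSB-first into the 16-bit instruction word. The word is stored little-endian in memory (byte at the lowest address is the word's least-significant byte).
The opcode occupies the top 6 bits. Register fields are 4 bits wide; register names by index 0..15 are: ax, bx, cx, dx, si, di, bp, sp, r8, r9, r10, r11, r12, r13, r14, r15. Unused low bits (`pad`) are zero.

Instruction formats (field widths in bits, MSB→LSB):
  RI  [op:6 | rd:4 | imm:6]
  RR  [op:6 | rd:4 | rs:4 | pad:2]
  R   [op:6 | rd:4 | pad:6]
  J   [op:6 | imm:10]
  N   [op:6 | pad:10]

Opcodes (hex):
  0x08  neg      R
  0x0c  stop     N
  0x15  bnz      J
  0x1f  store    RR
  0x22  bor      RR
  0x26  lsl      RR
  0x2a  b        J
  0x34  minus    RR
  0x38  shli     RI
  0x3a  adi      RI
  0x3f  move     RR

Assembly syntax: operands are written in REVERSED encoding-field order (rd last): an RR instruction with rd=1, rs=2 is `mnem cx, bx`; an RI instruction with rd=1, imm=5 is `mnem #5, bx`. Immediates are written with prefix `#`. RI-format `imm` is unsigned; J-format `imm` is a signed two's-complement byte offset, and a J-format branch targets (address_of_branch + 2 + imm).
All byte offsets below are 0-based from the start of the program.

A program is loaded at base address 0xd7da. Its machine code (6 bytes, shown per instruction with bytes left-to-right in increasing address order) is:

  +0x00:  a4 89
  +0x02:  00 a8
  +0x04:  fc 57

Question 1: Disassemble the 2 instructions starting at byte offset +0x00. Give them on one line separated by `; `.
bor r9, bp; b #0

[00] a4 89 → 0x89a4
  top 6b → 0x22 → bor [RR]
  rd: (w>>6)&0xf=0x6 → bp
  rs: (w>>2)&0xf=0x9 → r9
[02] 00 a8 → 0xa800
  top 6b → 0x2a → b [J]
  imm: (w>>0)&0x3ff=0x0 → #0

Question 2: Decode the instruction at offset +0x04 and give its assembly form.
bnz #-4

@+04  little-endian(fc 57) = 0x57fc
  op=0x57fc>>10=0x15 ⇒ bnz (J)
  [9:0] imm=1020 (s10→-4) = #-4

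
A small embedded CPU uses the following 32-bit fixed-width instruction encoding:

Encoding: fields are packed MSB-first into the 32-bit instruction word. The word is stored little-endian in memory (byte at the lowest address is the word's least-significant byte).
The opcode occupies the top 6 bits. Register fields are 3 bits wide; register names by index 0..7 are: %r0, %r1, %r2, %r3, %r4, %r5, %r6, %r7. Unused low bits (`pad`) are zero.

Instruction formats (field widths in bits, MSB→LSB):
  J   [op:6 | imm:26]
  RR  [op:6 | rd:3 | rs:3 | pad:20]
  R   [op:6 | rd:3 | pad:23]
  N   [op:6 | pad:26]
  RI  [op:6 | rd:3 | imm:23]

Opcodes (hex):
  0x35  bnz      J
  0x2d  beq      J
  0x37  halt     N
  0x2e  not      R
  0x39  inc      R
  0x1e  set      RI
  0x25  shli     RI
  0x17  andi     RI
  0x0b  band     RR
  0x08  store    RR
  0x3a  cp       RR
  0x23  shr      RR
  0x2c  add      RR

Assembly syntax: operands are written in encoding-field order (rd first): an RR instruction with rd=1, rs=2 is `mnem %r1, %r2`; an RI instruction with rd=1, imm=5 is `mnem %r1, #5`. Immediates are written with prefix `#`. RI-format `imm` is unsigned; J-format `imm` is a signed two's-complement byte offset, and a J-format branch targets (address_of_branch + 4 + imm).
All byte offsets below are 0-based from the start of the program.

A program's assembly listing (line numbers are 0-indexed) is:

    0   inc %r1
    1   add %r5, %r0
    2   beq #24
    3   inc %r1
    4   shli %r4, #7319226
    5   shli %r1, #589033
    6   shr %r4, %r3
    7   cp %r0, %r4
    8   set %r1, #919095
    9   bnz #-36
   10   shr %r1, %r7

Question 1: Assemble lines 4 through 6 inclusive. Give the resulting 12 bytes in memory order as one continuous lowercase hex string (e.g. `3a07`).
baae6f96e9fc88940000308e

4. shli fields op=0x25:6|rd=4:3|imm=7319226:23 → word 966faebah → ba ae 6f 96
5. shli fields op=0x25:6|rd=1:3|imm=589033:23 → word 9488fce9h → e9 fc 88 94
6. shr fields op=0x23:6|rd=4:3|rs=3:3|pad=0:20 → word 8e300000h → 00 00 30 8e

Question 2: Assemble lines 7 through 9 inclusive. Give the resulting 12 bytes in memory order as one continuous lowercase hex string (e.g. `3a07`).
L7: cp op=0x3a:6|rd=0:3|rs=4:3|pad=0:20 ⇒ 0xe8400000 ⇒ little 00 00 40 e8
L8: set op=0x1e:6|rd=1:3|imm=919095:23 ⇒ 0x788e0637 ⇒ little 37 06 8e 78
L9: bnz op=0x35:6|imm=-36:26 ⇒ 0xd7ffffdc ⇒ little dc ff ff d7

000040e837068e78dcffffd7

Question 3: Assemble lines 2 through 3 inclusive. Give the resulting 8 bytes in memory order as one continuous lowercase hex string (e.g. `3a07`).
180000b4000080e4

L2: beq op=0x2d:6|imm=24:26 ⇒ 0xb4000018 ⇒ little 18 00 00 b4
L3: inc op=0x39:6|rd=1:3|pad=0:23 ⇒ 0xe4800000 ⇒ little 00 00 80 e4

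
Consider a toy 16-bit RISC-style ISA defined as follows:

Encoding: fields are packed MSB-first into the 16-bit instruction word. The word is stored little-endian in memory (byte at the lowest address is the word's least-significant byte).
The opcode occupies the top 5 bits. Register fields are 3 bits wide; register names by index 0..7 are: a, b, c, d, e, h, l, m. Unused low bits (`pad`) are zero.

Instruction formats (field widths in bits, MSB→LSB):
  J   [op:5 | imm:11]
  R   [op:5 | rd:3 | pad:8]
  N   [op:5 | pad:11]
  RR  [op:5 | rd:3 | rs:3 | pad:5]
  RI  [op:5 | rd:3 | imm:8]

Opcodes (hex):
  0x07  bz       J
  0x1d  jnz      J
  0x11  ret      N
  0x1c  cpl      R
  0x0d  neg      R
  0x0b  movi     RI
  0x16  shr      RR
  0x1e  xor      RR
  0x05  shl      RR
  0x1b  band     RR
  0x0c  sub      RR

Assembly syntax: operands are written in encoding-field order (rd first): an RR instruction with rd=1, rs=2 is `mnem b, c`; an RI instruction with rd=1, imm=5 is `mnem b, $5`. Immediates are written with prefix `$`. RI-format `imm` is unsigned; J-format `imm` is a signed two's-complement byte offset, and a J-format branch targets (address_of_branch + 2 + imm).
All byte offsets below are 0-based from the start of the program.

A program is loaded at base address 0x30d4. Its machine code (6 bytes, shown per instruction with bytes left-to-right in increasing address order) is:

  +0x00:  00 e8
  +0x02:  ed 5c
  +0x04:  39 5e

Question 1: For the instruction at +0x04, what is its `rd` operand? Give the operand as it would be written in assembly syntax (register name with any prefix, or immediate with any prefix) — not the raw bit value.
l

[04] 39 5e → 0x5e39
  top 5b → 0xb → movi [RI]
  [10:8] rd=6 = l
  [7:0] imm=57 = $57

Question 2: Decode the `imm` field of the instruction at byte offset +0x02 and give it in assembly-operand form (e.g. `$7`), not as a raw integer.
@+02  little-endian(ed 5c) = 0x5ced
  top 5b → 0xb → movi [RI]
  rd@[10:8]=0x4 ⇒ e
  imm@[7:0]=0xed ⇒ $237

$237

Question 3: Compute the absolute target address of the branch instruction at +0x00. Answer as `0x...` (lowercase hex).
[00] 00 e8 → 0xe800
  opcode bits[15:11]=0x1d: jnz/J
  imm: (w>>0)&0x7ff=0x0 → $0
  target = base 0x30d4 + off 0x00 + 2 + imm 0 = 0x30d6

0x30d6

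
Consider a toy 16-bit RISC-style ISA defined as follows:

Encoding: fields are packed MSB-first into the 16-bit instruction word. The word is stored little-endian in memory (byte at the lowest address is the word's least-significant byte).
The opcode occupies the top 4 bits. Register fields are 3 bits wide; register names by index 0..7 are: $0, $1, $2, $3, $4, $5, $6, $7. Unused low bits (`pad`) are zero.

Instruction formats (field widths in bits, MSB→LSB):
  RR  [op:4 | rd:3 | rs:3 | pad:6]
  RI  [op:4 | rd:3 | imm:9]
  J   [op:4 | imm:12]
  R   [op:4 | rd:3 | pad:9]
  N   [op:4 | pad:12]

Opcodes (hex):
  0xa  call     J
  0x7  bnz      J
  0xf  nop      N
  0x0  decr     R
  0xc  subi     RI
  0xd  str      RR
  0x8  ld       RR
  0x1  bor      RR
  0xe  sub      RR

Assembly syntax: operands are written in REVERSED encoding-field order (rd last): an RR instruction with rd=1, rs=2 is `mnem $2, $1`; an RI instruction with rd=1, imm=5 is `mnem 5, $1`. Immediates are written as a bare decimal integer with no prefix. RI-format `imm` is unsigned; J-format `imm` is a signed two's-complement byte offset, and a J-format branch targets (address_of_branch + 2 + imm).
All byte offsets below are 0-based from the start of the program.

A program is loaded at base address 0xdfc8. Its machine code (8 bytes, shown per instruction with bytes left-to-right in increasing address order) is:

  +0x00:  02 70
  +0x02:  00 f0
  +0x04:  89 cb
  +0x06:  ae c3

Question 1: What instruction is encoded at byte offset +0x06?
@+06  little-endian(ae c3) = 0xc3ae
  opcode bits[15:12]=0xc: subi/RI
  [11:9] rd=1 = $1
  [8:0] imm=430 = 430

subi 430, $1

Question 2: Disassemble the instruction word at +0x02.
nop

@+02  little-endian(00 f0) = 0xf000
  op=0xf000>>12=0xf ⇒ nop (N)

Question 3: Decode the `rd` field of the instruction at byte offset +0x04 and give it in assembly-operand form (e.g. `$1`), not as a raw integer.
$5

+0x04: 89 cb ⇒ word 0xcb89 (little)
  op=0xcb89>>12=0xc ⇒ subi (RI)
  rd@[11:9]=0x5 ⇒ $5
  imm@[8:0]=0x189 ⇒ 393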